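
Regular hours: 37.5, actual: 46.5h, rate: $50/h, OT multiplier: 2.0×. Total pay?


Regular: 37.5h × $50 = $1875.00
Overtime: 46.5 - 37.5 = 9.0h
OT pay: 9.0h × $50 × 2.0 = $900.00
Total = $1875.00 + $900.00 = $2775.00

$2775.00


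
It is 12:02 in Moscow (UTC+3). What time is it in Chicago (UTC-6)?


03:02

Time difference = UTC-6 - UTC+3 = -9 hours
New hour = (12 -9) mod 24
= 3 mod 24 = 3
Minutes unchanged → 03:02


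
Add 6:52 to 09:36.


16:28

Start: 576 minutes from midnight
Add: 412 minutes
Total: 988 minutes
Hours: 988 ÷ 60 = 16 remainder 28


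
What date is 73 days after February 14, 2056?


Start: February 14, 2056
Add 73 days
February 14 → March 1: 29 - 14 + 1 = 16 days (73 - 16 = 57 left)
March 1 → April 1: 31 - 1 + 1 = 31 days (57 - 31 = 26 left)
April 1 + 26 = April 27, 2056

April 27, 2056


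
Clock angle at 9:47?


Hour hand = 9×30 + 47×0.5 = 293.5°
Minute hand = 47×6 = 282°
Difference = |293.5 - 282| = 11.5°

11.5°


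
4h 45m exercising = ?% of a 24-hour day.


Time: 285 minutes
Day: 1440 minutes
Percentage = (285/1440) × 100 ≈ 19.8%

19.8%


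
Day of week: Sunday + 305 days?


Start: Sunday (index 6)
(6 + 305) mod 7
= 311 mod 7
= 3
Index 3 → Thursday

Thursday


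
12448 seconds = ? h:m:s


3h 27m 28s

Hours: 12448 ÷ 3600 = 3 remainder 1648
Minutes: 1648 ÷ 60 = 27 remainder 28
Seconds: 28


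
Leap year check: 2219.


Rules: divisible by 4 AND (not by 100 OR by 400)
2219 ÷ 4 = 554 remainder 3 → not divisible by 4
Not divisible by 4 → not a leap year

No


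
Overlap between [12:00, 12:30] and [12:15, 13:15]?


Meeting A: 720-750 (in minutes from midnight)
Meeting B: 735-795
Overlap start = max(720, 735) = 735
Overlap end = min(750, 795) = 750
Overlap = max(0, 750 - 735) = 15 min

15 minutes


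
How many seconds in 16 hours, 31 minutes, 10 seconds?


Hours: 16 × 3600 = 57600
Minutes: 31 × 60 = 1860
Seconds: 10
Total = 57600 + 1860 + 10 = 59470

59470 seconds


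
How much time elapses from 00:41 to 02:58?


End time in minutes: 2×60 + 58 = 178
Start time in minutes: 0×60 + 41 = 41
Difference = 178 - 41 = 137 minutes
= 2 hours 17 minutes

2h 17m


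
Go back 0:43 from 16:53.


Start: 1013 minutes from midnight
Subtract: 43 minutes
Remaining: 1013 - 43 = 970
Hours: 16, Minutes: 10

16:10


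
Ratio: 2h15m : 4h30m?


1:2 (0.50)

Duration 1: 135 minutes
Duration 2: 270 minutes
Ratio = 135:270
GCD = 135
Simplified = 1:2
As a decimal: 1/2 = 0.50


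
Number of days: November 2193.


Month: November (month 11)
November has 30 days

30 days


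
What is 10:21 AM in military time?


Input: 10:21 AM
AM hour stays: 10

10:21


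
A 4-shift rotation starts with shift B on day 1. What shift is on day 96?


Shifts: A, B, C, D
Start: B (index 1)
Day 96: (1 + 96 - 1) mod 4
= 96 mod 4
= 0
Index 0 → shift A

Shift A


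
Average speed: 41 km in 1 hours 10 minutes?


Distance: 41 km
Time: 1h 10m = 70 min = 70/60 = 7/6 hours
Speed = 41 ÷ (7/6) = 41 × 6 / 7 = 246/7 ≈ 35.1 km/h

35.1 km/h


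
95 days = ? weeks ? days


Weeks: 95 ÷ 7 = 13 remainder 4

13 weeks 4 days


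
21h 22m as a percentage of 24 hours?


Total minutes: 21×60 + 22 = 1282
Day = 24×60 = 1440 minutes
Fraction = 1282/1440 ≈ 0.8903
As a percentage: 1282/1440 × 100 ≈ 89.03%

0.8903 (89.03%)


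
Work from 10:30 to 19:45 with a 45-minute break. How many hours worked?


8h 30m (510 minutes)

Total time = (19×60+45) - (10×60+30)
= 1185 - 630 = 555 min
Minus break: 555 - 45 = 510 min
= 8h 30m


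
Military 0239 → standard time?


2:39 AM

Hour: 2
2 < 12 → AM


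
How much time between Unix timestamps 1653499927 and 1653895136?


395209 seconds (109.8 hours / 4.57 days)

Difference = 1653895136 - 1653499927 = 395209 seconds
In hours: 395209 / 3600 ≈ 109.8
In days: 395209 / 86400 ≈ 4.57


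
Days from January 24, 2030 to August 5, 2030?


193 days

From January 24, 2030 to August 5, 2030
Rest of January 2030: 31 - 24 = 7
Full months: February 2030 28, March 31, April 30, May 31, June 30, July 31
Days into August 2030: 5
Total = 7 + 28 + 31 + 30 + 31 + 30 + 31 + 5 = 193 days


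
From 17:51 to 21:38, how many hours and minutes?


3h 47m

End time in minutes: 21×60 + 38 = 1298
Start time in minutes: 17×60 + 51 = 1071
Difference = 1298 - 1071 = 227 minutes
= 3 hours 47 minutes


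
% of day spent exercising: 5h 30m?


Time: 330 minutes
Day: 1440 minutes
Percentage = (330/1440) × 100 ≈ 22.9%

22.9%


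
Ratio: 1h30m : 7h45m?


6:31 (0.19)

Duration 1: 90 minutes
Duration 2: 465 minutes
Ratio = 90:465
GCD = 15
Simplified = 6:31
As a decimal: 6/31 ≈ 0.19


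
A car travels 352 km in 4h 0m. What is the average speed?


Distance: 352 km
Time: 4 hours
Speed = 352 / 4 = 88.0 km/h

88.0 km/h


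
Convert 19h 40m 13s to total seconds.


Hours: 19 × 3600 = 68400
Minutes: 40 × 60 = 2400
Seconds: 13
Total = 68400 + 2400 + 13 = 70813

70813 seconds


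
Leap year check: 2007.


Rules: divisible by 4 AND (not by 100 OR by 400)
2007 ÷ 4 = 501 remainder 3 → not divisible by 4
Not divisible by 4 → not a leap year

No


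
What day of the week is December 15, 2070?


Monday

Zeller's congruence:
q=15, m=12, k=70, j=20
h = (15 + ⌊13×13/5⌋ + 70 + ⌊70/4⌋ + ⌊20/4⌋ - 2×20) mod 7
= (15 + 33 + 70 + 17 + 5 - 40) mod 7
= 100 mod 7 = 2
h=2 → Monday


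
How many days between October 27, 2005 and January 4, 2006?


69 days

From October 27, 2005 to January 4, 2006
Rest of October 2005: 31 - 27 = 4
Full months: November 30, December 31
Days into January 2006: 4
Total = 4 + 30 + 31 + 4 = 69 days


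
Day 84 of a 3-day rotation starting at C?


Shift B

Shifts: A, B, C
Start: C (index 2)
Day 84: (2 + 84 - 1) mod 3
= 85 mod 3
= 1
Index 1 → shift B


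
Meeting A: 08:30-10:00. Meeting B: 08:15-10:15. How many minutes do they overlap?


Meeting A: 510-600 (in minutes from midnight)
Meeting B: 495-615
Overlap start = max(510, 495) = 510
Overlap end = min(600, 615) = 600
Overlap = max(0, 600 - 510) = 90 min

90 minutes


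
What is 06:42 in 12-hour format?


Hour: 6
6 < 12 → AM

6:42 AM


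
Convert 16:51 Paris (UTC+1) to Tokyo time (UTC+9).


00:51 (next day)

Time difference = UTC+9 - UTC+1 = +8 hours
New hour = (16 + 8) mod 24
= 24 mod 24 = 0
Minutes unchanged → 00:51; 24 ≥ 24 → next day


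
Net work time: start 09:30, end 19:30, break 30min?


9h 30m (570 minutes)

Total time = (19×60+30) - (9×60+30)
= 1170 - 570 = 600 min
Minus break: 600 - 30 = 570 min
= 9h 30m


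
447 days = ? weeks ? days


63 weeks 6 days

Weeks: 447 ÷ 7 = 63 remainder 6


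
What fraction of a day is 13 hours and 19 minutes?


Total minutes: 13×60 + 19 = 799
Day = 24×60 = 1440 minutes
Fraction = 799/1440 ≈ 0.5549
As a percentage: 799/1440 × 100 ≈ 55.49%

0.5549 (55.49%)


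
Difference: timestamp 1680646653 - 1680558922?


87731 seconds (24.4 hours / 1.02 days)

Difference = 1680646653 - 1680558922 = 87731 seconds
In hours: 87731 / 3600 ≈ 24.4
In days: 87731 / 86400 ≈ 1.02


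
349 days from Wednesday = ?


Tuesday

Start: Wednesday (index 2)
(2 + 349) mod 7
= 351 mod 7
= 1
Index 1 → Tuesday


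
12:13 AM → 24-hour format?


00:13

Input: 12:13 AM
12 AM → 00 (midnight)


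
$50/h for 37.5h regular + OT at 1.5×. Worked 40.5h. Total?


Regular: 37.5h × $50 = $1875.00
Overtime: 40.5 - 37.5 = 3.0h
OT pay: 3.0h × $50 × 1.5 = $225.00
Total = $1875.00 + $225.00 = $2100.00

$2100.00


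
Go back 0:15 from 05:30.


05:15

Start: 330 minutes from midnight
Subtract: 15 minutes
Remaining: 330 - 15 = 315
Hours: 5, Minutes: 15


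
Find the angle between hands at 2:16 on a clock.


Hour hand = 2×30 + 16×0.5 = 68.0°
Minute hand = 16×6 = 96°
Difference = |68.0 - 96| = 28.0°

28.0°


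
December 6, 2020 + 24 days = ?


December 30, 2020

Start: December 6, 2020
Add 24 days
December 6 + 24 = December 30, 2020


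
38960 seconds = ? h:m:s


10h 49m 20s

Hours: 38960 ÷ 3600 = 10 remainder 2960
Minutes: 2960 ÷ 60 = 49 remainder 20
Seconds: 20


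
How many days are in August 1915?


31 days

Month: August (month 8)
August has 31 days


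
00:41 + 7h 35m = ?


Start: 41 minutes from midnight
Add: 455 minutes
Total: 496 minutes
Hours: 496 ÷ 60 = 8 remainder 16

08:16


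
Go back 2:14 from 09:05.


06:51

Start: 545 minutes from midnight
Subtract: 134 minutes
Remaining: 545 - 134 = 411
Hours: 6, Minutes: 51


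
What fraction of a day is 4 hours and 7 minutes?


0.1715 (17.15%)

Total minutes: 4×60 + 7 = 247
Day = 24×60 = 1440 minutes
Fraction = 247/1440 ≈ 0.1715
As a percentage: 247/1440 × 100 ≈ 17.15%


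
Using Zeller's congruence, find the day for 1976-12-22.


Zeller's congruence:
q=22, m=12, k=76, j=19
h = (22 + ⌊13×13/5⌋ + 76 + ⌊76/4⌋ + ⌊19/4⌋ - 2×19) mod 7
= (22 + 33 + 76 + 19 + 4 - 38) mod 7
= 116 mod 7 = 4
h=4 → Wednesday

Wednesday


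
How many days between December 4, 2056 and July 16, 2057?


224 days

From December 4, 2056 to July 16, 2057
Rest of December 2056: 31 - 4 = 27
Full months: January 31, February 2057 28, March 31, April 30, May 31, June 30
Days into July 2057: 16
Total = 27 + 31 + 28 + 31 + 30 + 31 + 30 + 16 = 224 days


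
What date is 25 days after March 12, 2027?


April 6, 2027

Start: March 12, 2027
Add 25 days
March 12 → April 1: 31 - 12 + 1 = 20 days (25 - 20 = 5 left)
April 1 + 5 = April 6, 2027


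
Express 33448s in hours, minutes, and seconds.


9h 17m 28s

Hours: 33448 ÷ 3600 = 9 remainder 1048
Minutes: 1048 ÷ 60 = 17 remainder 28
Seconds: 28


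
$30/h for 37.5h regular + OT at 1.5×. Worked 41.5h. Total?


$1305.00

Regular: 37.5h × $30 = $1125.00
Overtime: 41.5 - 37.5 = 4.0h
OT pay: 4.0h × $30 × 1.5 = $180.00
Total = $1125.00 + $180.00 = $1305.00


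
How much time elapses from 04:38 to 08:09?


End time in minutes: 8×60 + 9 = 489
Start time in minutes: 4×60 + 38 = 278
Difference = 489 - 278 = 211 minutes
= 3 hours 31 minutes

3h 31m


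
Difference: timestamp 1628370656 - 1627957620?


413036 seconds (114.7 hours / 4.78 days)

Difference = 1628370656 - 1627957620 = 413036 seconds
In hours: 413036 / 3600 ≈ 114.7
In days: 413036 / 86400 ≈ 4.78


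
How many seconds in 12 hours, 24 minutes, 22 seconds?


Hours: 12 × 3600 = 43200
Minutes: 24 × 60 = 1440
Seconds: 22
Total = 43200 + 1440 + 22 = 44662

44662 seconds


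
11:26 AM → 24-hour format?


11:26

Input: 11:26 AM
AM hour stays: 11


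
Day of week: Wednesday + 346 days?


Start: Wednesday (index 2)
(2 + 346) mod 7
= 348 mod 7
= 5
Index 5 → Saturday

Saturday


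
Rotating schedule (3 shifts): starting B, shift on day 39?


Shifts: A, B, C
Start: B (index 1)
Day 39: (1 + 39 - 1) mod 3
= 39 mod 3
= 0
Index 0 → shift A

Shift A


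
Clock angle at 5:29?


9.5°

Hour hand = 5×30 + 29×0.5 = 164.5°
Minute hand = 29×6 = 174°
Difference = |164.5 - 174| = 9.5°


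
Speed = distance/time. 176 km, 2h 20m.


75.4 km/h

Distance: 176 km
Time: 2h 20m = 140 min = 140/60 = 7/3 hours
Speed = 176 ÷ (7/3) = 176 × 3 / 7 = 528/7 ≈ 75.4 km/h


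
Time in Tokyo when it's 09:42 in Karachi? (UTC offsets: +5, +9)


13:42

Time difference = UTC+9 - UTC+5 = +4 hours
New hour = (9 + 4) mod 24
= 13 mod 24 = 13
Minutes unchanged → 13:42


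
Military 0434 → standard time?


4:34 AM

Hour: 4
4 < 12 → AM


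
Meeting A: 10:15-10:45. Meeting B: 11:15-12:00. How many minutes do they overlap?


0 minutes

Meeting A: 615-645 (in minutes from midnight)
Meeting B: 675-720
Overlap start = max(615, 675) = 675
Overlap end = min(645, 720) = 645
Overlap = max(0, 645 - 675) = 0 min


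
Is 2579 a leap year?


Rules: divisible by 4 AND (not by 100 OR by 400)
2579 ÷ 4 = 644 remainder 3 → not divisible by 4
Not divisible by 4 → not a leap year

No


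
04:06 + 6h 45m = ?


10:51

Start: 246 minutes from midnight
Add: 405 minutes
Total: 651 minutes
Hours: 651 ÷ 60 = 10 remainder 51


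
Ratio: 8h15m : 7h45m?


33:31 (1.06)

Duration 1: 495 minutes
Duration 2: 465 minutes
Ratio = 495:465
GCD = 15
Simplified = 33:31
As a decimal: 33/31 ≈ 1.06


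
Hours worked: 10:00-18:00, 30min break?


Total time = (18×60+0) - (10×60+0)
= 1080 - 600 = 480 min
Minus break: 480 - 30 = 450 min
= 7h 30m

7h 30m (450 minutes)


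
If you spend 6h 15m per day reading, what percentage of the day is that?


Time: 375 minutes
Day: 1440 minutes
Percentage = (375/1440) × 100 ≈ 26.0%

26.0%


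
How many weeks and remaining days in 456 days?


Weeks: 456 ÷ 7 = 65 remainder 1

65 weeks 1 days


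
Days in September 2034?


30 days

Month: September (month 9)
September has 30 days


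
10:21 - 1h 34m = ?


Start: 621 minutes from midnight
Subtract: 94 minutes
Remaining: 621 - 94 = 527
Hours: 8, Minutes: 47

08:47


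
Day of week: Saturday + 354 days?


Start: Saturday (index 5)
(5 + 354) mod 7
= 359 mod 7
= 2
Index 2 → Wednesday

Wednesday


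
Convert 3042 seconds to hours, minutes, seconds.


0h 50m 42s

Hours: 3042 ÷ 3600 = 0 remainder 3042
Minutes: 3042 ÷ 60 = 50 remainder 42
Seconds: 42


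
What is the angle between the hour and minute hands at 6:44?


Hour hand = 6×30 + 44×0.5 = 202.0°
Minute hand = 44×6 = 264°
Difference = |202.0 - 264| = 62.0°

62.0°


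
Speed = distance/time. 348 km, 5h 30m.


63.3 km/h

Distance: 348 km
Time: 5h 30m = 330 min = 330/60 = 11/2 hours
Speed = 348 ÷ (11/2) = 348 × 2 / 11 = 696/11 ≈ 63.3 km/h


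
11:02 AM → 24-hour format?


11:02

Input: 11:02 AM
AM hour stays: 11


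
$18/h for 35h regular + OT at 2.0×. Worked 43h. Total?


Regular: 35h × $18 = $630.00
Overtime: 43 - 35 = 8h
OT pay: 8h × $18 × 2.0 = $288.00
Total = $630.00 + $288.00 = $918.00

$918.00


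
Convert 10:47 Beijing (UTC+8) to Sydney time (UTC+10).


Time difference = UTC+10 - UTC+8 = +2 hours
New hour = (10 + 2) mod 24
= 12 mod 24 = 12
Minutes unchanged → 12:47

12:47


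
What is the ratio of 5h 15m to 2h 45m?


Duration 1: 315 minutes
Duration 2: 165 minutes
Ratio = 315:165
GCD = 15
Simplified = 21:11
As a decimal: 21/11 ≈ 1.91

21:11 (1.91)


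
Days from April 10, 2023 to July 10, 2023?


From April 10, 2023 to July 10, 2023
Rest of April 2023: 30 - 10 = 20
Full months: May 31, June 30
Days into July 2023: 10
Total = 20 + 31 + 30 + 10 = 91 days

91 days


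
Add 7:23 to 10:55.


Start: 655 minutes from midnight
Add: 443 minutes
Total: 1098 minutes
Hours: 1098 ÷ 60 = 18 remainder 18

18:18


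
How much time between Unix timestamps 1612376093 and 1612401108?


Difference = 1612401108 - 1612376093 = 25015 seconds
In hours: 25015 / 3600 ≈ 6.9
In days: 25015 / 86400 ≈ 0.29

25015 seconds (6.9 hours / 0.29 days)


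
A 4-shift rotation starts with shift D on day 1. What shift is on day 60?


Shifts: A, B, C, D
Start: D (index 3)
Day 60: (3 + 60 - 1) mod 4
= 62 mod 4
= 2
Index 2 → shift C

Shift C


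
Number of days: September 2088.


Month: September (month 9)
September has 30 days

30 days


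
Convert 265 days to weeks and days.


37 weeks 6 days

Weeks: 265 ÷ 7 = 37 remainder 6


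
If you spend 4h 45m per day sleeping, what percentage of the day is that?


19.8%

Time: 285 minutes
Day: 1440 minutes
Percentage = (285/1440) × 100 ≈ 19.8%


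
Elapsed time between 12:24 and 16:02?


3h 38m

End time in minutes: 16×60 + 2 = 962
Start time in minutes: 12×60 + 24 = 744
Difference = 962 - 744 = 218 minutes
= 3 hours 38 minutes


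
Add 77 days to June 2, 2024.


Start: June 2, 2024
Add 77 days
June 2 → July 1: 30 - 2 + 1 = 29 days (77 - 29 = 48 left)
July 1 → August 1: 31 - 1 + 1 = 31 days (48 - 31 = 17 left)
August 1 + 17 = August 18, 2024

August 18, 2024


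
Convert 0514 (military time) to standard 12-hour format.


5:14 AM

Hour: 5
5 < 12 → AM


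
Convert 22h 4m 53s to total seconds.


79493 seconds

Hours: 22 × 3600 = 79200
Minutes: 4 × 60 = 240
Seconds: 53
Total = 79200 + 240 + 53 = 79493


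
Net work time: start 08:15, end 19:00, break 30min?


10h 15m (615 minutes)

Total time = (19×60+0) - (8×60+15)
= 1140 - 495 = 645 min
Minus break: 645 - 30 = 615 min
= 10h 15m


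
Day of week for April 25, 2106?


Zeller's congruence:
q=25, m=4, k=6, j=21
h = (25 + ⌊13×5/5⌋ + 6 + ⌊6/4⌋ + ⌊21/4⌋ - 2×21) mod 7
= (25 + 13 + 6 + 1 + 5 - 42) mod 7
= 8 mod 7 = 1
h=1 → Sunday

Sunday


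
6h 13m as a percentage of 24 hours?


0.2590 (25.90%)

Total minutes: 6×60 + 13 = 373
Day = 24×60 = 1440 minutes
Fraction = 373/1440 ≈ 0.2590
As a percentage: 373/1440 × 100 ≈ 25.90%


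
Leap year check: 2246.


Rules: divisible by 4 AND (not by 100 OR by 400)
2246 ÷ 4 = 561 remainder 2 → not divisible by 4
Not divisible by 4 → not a leap year

No


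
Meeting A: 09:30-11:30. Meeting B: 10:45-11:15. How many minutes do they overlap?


30 minutes

Meeting A: 570-690 (in minutes from midnight)
Meeting B: 645-675
Overlap start = max(570, 645) = 645
Overlap end = min(690, 675) = 675
Overlap = max(0, 675 - 645) = 30 min


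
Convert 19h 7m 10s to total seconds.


Hours: 19 × 3600 = 68400
Minutes: 7 × 60 = 420
Seconds: 10
Total = 68400 + 420 + 10 = 68830

68830 seconds


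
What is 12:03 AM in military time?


00:03

Input: 12:03 AM
12 AM → 00 (midnight)


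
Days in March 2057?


31 days

Month: March (month 3)
March has 31 days


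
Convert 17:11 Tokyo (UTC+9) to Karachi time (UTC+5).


13:11

Time difference = UTC+5 - UTC+9 = -4 hours
New hour = (17 -4) mod 24
= 13 mod 24 = 13
Minutes unchanged → 13:11


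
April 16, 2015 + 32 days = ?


Start: April 16, 2015
Add 32 days
April 16 → May 1: 30 - 16 + 1 = 15 days (32 - 15 = 17 left)
May 1 + 17 = May 18, 2015

May 18, 2015


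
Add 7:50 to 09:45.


Start: 585 minutes from midnight
Add: 470 minutes
Total: 1055 minutes
Hours: 1055 ÷ 60 = 17 remainder 35

17:35


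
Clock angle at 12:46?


107.0°

Hour hand (12 ≡ 0 on the dial): 0×30 + 46×0.5 = 23.0°
Minute hand = 46×6 = 276°
Difference = |23.0 - 276| = 253.0°
Since > 180°: 360 - 253.0 = 107.0°


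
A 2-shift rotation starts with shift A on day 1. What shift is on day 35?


Shift A

Shifts: A, B
Start: A (index 0)
Day 35: (0 + 35 - 1) mod 2
= 34 mod 2
= 0
Index 0 → shift A


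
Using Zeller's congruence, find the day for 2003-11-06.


Zeller's congruence:
q=6, m=11, k=3, j=20
h = (6 + ⌊13×12/5⌋ + 3 + ⌊3/4⌋ + ⌊20/4⌋ - 2×20) mod 7
= (6 + 31 + 3 + 0 + 5 - 40) mod 7
= 5 mod 7 = 5
h=5 → Thursday

Thursday


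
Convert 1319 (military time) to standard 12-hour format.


Hour: 13
13 - 12 = 1 → PM

1:19 PM


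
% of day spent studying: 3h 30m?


Time: 210 minutes
Day: 1440 minutes
Percentage = (210/1440) × 100 ≈ 14.6%

14.6%


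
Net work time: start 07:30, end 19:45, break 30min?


11h 45m (705 minutes)

Total time = (19×60+45) - (7×60+30)
= 1185 - 450 = 735 min
Minus break: 735 - 30 = 705 min
= 11h 45m


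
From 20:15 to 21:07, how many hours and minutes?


End time in minutes: 21×60 + 7 = 1267
Start time in minutes: 20×60 + 15 = 1215
Difference = 1267 - 1215 = 52 minutes
= 0 hours 52 minutes

0h 52m


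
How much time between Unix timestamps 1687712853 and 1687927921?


215068 seconds (59.7 hours / 2.49 days)

Difference = 1687927921 - 1687712853 = 215068 seconds
In hours: 215068 / 3600 ≈ 59.7
In days: 215068 / 86400 ≈ 2.49


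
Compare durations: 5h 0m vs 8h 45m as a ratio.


4:7 (0.57)

Duration 1: 300 minutes
Duration 2: 525 minutes
Ratio = 300:525
GCD = 75
Simplified = 4:7
As a decimal: 4/7 ≈ 0.57


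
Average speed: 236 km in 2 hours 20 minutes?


101.1 km/h

Distance: 236 km
Time: 2h 20m = 140 min = 140/60 = 7/3 hours
Speed = 236 ÷ (7/3) = 236 × 3 / 7 = 708/7 ≈ 101.1 km/h


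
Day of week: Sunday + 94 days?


Wednesday

Start: Sunday (index 6)
(6 + 94) mod 7
= 100 mod 7
= 2
Index 2 → Wednesday


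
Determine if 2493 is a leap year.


Rules: divisible by 4 AND (not by 100 OR by 400)
2493 ÷ 4 = 623 remainder 1 → not divisible by 4
Not divisible by 4 → not a leap year

No


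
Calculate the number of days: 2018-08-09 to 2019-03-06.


209 days

From August 9, 2018 to March 6, 2019
Rest of August 2018: 31 - 9 = 22
Full months: September 30, October 31, November 30, December 31, January 31, February 2019 28
Days into March 2019: 6
Total = 22 + 30 + 31 + 30 + 31 + 31 + 28 + 6 = 209 days


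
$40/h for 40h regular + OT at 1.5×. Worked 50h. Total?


$2200.00

Regular: 40h × $40 = $1600.00
Overtime: 50 - 40 = 10h
OT pay: 10h × $40 × 1.5 = $600.00
Total = $1600.00 + $600.00 = $2200.00


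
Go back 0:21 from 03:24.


03:03

Start: 204 minutes from midnight
Subtract: 21 minutes
Remaining: 204 - 21 = 183
Hours: 3, Minutes: 3


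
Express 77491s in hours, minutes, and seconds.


21h 31m 31s

Hours: 77491 ÷ 3600 = 21 remainder 1891
Minutes: 1891 ÷ 60 = 31 remainder 31
Seconds: 31


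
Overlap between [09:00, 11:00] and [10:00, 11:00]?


Meeting A: 540-660 (in minutes from midnight)
Meeting B: 600-660
Overlap start = max(540, 600) = 600
Overlap end = min(660, 660) = 660
Overlap = max(0, 660 - 600) = 60 min

60 minutes


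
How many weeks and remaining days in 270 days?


Weeks: 270 ÷ 7 = 38 remainder 4

38 weeks 4 days


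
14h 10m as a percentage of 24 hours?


Total minutes: 14×60 + 10 = 850
Day = 24×60 = 1440 minutes
Fraction = 850/1440 ≈ 0.5903
As a percentage: 850/1440 × 100 ≈ 59.03%

0.5903 (59.03%)


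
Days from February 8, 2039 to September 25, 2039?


From February 8, 2039 to September 25, 2039
Rest of February 2039: 28 - 8 = 20
Full months: March 31, April 30, May 31, June 30, July 31, August 31
Days into September 2039: 25
Total = 20 + 31 + 30 + 31 + 30 + 31 + 31 + 25 = 229 days

229 days


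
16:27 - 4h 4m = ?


12:23

Start: 987 minutes from midnight
Subtract: 244 minutes
Remaining: 987 - 244 = 743
Hours: 12, Minutes: 23


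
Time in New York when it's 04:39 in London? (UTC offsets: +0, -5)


Time difference = UTC-5 - UTC+0 = -5 hours
New hour = (4 -5) mod 24
= -1 mod 24 = 23
Minutes unchanged → 23:39; -1 < 0 → previous day

23:39 (previous day)


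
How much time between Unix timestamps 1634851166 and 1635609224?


758058 seconds (210.6 hours / 8.77 days)

Difference = 1635609224 - 1634851166 = 758058 seconds
In hours: 758058 / 3600 ≈ 210.6
In days: 758058 / 86400 ≈ 8.77


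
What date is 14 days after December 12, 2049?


December 26, 2049

Start: December 12, 2049
Add 14 days
December 12 + 14 = December 26, 2049


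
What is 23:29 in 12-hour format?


Hour: 23
23 - 12 = 11 → PM

11:29 PM


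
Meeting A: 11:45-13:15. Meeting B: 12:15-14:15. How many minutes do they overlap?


60 minutes

Meeting A: 705-795 (in minutes from midnight)
Meeting B: 735-855
Overlap start = max(705, 735) = 735
Overlap end = min(795, 855) = 795
Overlap = max(0, 795 - 735) = 60 min


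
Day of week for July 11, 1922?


Tuesday

Zeller's congruence:
q=11, m=7, k=22, j=19
h = (11 + ⌊13×8/5⌋ + 22 + ⌊22/4⌋ + ⌊19/4⌋ - 2×19) mod 7
= (11 + 20 + 22 + 5 + 4 - 38) mod 7
= 24 mod 7 = 3
h=3 → Tuesday


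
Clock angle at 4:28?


34.0°

Hour hand = 4×30 + 28×0.5 = 134.0°
Minute hand = 28×6 = 168°
Difference = |134.0 - 168| = 34.0°


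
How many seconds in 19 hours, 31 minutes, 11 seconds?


70271 seconds

Hours: 19 × 3600 = 68400
Minutes: 31 × 60 = 1860
Seconds: 11
Total = 68400 + 1860 + 11 = 70271


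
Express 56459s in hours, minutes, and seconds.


15h 40m 59s

Hours: 56459 ÷ 3600 = 15 remainder 2459
Minutes: 2459 ÷ 60 = 40 remainder 59
Seconds: 59


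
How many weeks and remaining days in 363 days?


51 weeks 6 days

Weeks: 363 ÷ 7 = 51 remainder 6


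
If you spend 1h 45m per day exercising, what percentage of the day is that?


Time: 105 minutes
Day: 1440 minutes
Percentage = (105/1440) × 100 ≈ 7.3%

7.3%


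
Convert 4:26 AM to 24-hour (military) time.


Input: 4:26 AM
AM hour stays: 4

04:26


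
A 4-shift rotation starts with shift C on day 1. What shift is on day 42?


Shift D

Shifts: A, B, C, D
Start: C (index 2)
Day 42: (2 + 42 - 1) mod 4
= 43 mod 4
= 3
Index 3 → shift D


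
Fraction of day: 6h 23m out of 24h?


Total minutes: 6×60 + 23 = 383
Day = 24×60 = 1440 minutes
Fraction = 383/1440 ≈ 0.2660
As a percentage: 383/1440 × 100 ≈ 26.60%

0.2660 (26.60%)


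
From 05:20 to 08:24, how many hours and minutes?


End time in minutes: 8×60 + 24 = 504
Start time in minutes: 5×60 + 20 = 320
Difference = 504 - 320 = 184 minutes
= 3 hours 4 minutes

3h 4m


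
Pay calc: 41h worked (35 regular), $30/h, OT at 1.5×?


$1320.00

Regular: 35h × $30 = $1050.00
Overtime: 41 - 35 = 6h
OT pay: 6h × $30 × 1.5 = $270.00
Total = $1050.00 + $270.00 = $1320.00


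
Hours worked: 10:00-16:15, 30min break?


Total time = (16×60+15) - (10×60+0)
= 975 - 600 = 375 min
Minus break: 375 - 30 = 345 min
= 5h 45m

5h 45m (345 minutes)


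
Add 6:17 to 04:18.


10:35

Start: 258 minutes from midnight
Add: 377 minutes
Total: 635 minutes
Hours: 635 ÷ 60 = 10 remainder 35


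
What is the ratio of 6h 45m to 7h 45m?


Duration 1: 405 minutes
Duration 2: 465 minutes
Ratio = 405:465
GCD = 15
Simplified = 27:31
As a decimal: 27/31 ≈ 0.87

27:31 (0.87)


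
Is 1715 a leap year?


No

Rules: divisible by 4 AND (not by 100 OR by 400)
1715 ÷ 4 = 428 remainder 3 → not divisible by 4
Not divisible by 4 → not a leap year


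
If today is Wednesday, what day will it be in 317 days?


Friday

Start: Wednesday (index 2)
(2 + 317) mod 7
= 319 mod 7
= 4
Index 4 → Friday


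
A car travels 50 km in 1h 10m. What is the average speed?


42.9 km/h

Distance: 50 km
Time: 1h 10m = 70 min = 70/60 = 7/6 hours
Speed = 50 ÷ (7/6) = 50 × 6 / 7 = 300/7 ≈ 42.9 km/h


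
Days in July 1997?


31 days

Month: July (month 7)
July has 31 days


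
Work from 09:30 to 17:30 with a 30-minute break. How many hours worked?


7h 30m (450 minutes)

Total time = (17×60+30) - (9×60+30)
= 1050 - 570 = 480 min
Minus break: 480 - 30 = 450 min
= 7h 30m


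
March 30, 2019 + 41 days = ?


Start: March 30, 2019
Add 41 days
March 30 → April 1: 31 - 30 + 1 = 2 days (41 - 2 = 39 left)
April 1 → May 1: 30 - 1 + 1 = 30 days (39 - 30 = 9 left)
May 1 + 9 = May 10, 2019

May 10, 2019


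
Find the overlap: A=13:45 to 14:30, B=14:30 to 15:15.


0 minutes

Meeting A: 825-870 (in minutes from midnight)
Meeting B: 870-915
Overlap start = max(825, 870) = 870
Overlap end = min(870, 915) = 870
Overlap = max(0, 870 - 870) = 0 min


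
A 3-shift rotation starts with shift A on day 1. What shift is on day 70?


Shift A

Shifts: A, B, C
Start: A (index 0)
Day 70: (0 + 70 - 1) mod 3
= 69 mod 3
= 0
Index 0 → shift A


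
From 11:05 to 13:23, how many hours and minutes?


End time in minutes: 13×60 + 23 = 803
Start time in minutes: 11×60 + 5 = 665
Difference = 803 - 665 = 138 minutes
= 2 hours 18 minutes

2h 18m


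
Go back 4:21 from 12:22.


Start: 742 minutes from midnight
Subtract: 261 minutes
Remaining: 742 - 261 = 481
Hours: 8, Minutes: 1

08:01


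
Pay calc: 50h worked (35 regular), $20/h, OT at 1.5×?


$1150.00

Regular: 35h × $20 = $700.00
Overtime: 50 - 35 = 15h
OT pay: 15h × $20 × 1.5 = $450.00
Total = $700.00 + $450.00 = $1150.00


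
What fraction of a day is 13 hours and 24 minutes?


Total minutes: 13×60 + 24 = 804
Day = 24×60 = 1440 minutes
Fraction = 804/1440 ≈ 0.5583
As a percentage: 804/1440 × 100 ≈ 55.83%

0.5583 (55.83%)


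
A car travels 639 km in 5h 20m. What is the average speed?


Distance: 639 km
Time: 5h 20m = 320 min = 320/60 = 16/3 hours
Speed = 639 ÷ (16/3) = 639 × 3 / 16 = 1917/16 ≈ 119.8 km/h

119.8 km/h


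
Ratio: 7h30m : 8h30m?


Duration 1: 450 minutes
Duration 2: 510 minutes
Ratio = 450:510
GCD = 30
Simplified = 15:17
As a decimal: 15/17 ≈ 0.88

15:17 (0.88)


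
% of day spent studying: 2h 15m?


Time: 135 minutes
Day: 1440 minutes
Percentage = (135/1440) × 100 ≈ 9.4%

9.4%


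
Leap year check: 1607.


Rules: divisible by 4 AND (not by 100 OR by 400)
1607 ÷ 4 = 401 remainder 3 → not divisible by 4
Not divisible by 4 → not a leap year

No


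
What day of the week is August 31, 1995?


Zeller's congruence:
q=31, m=8, k=95, j=19
h = (31 + ⌊13×9/5⌋ + 95 + ⌊95/4⌋ + ⌊19/4⌋ - 2×19) mod 7
= (31 + 23 + 95 + 23 + 4 - 38) mod 7
= 138 mod 7 = 5
h=5 → Thursday

Thursday


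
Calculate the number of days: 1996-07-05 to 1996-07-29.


24 days

From July 5, 1996 to July 29, 1996
Same month: 29 - 5 = 24 days


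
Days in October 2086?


31 days

Month: October (month 10)
October has 31 days


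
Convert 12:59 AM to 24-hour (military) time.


00:59

Input: 12:59 AM
12 AM → 00 (midnight)


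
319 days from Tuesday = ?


Saturday

Start: Tuesday (index 1)
(1 + 319) mod 7
= 320 mod 7
= 5
Index 5 → Saturday


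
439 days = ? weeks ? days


Weeks: 439 ÷ 7 = 62 remainder 5

62 weeks 5 days


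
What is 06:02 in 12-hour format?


6:02 AM

Hour: 6
6 < 12 → AM


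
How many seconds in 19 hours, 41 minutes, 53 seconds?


70913 seconds

Hours: 19 × 3600 = 68400
Minutes: 41 × 60 = 2460
Seconds: 53
Total = 68400 + 2460 + 53 = 70913


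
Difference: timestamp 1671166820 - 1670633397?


Difference = 1671166820 - 1670633397 = 533423 seconds
In hours: 533423 / 3600 ≈ 148.2
In days: 533423 / 86400 ≈ 6.17

533423 seconds (148.2 hours / 6.17 days)


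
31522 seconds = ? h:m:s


Hours: 31522 ÷ 3600 = 8 remainder 2722
Minutes: 2722 ÷ 60 = 45 remainder 22
Seconds: 22

8h 45m 22s


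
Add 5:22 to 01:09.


06:31

Start: 69 minutes from midnight
Add: 322 minutes
Total: 391 minutes
Hours: 391 ÷ 60 = 6 remainder 31


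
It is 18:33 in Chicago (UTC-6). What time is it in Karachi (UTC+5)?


Time difference = UTC+5 - UTC-6 = +11 hours
New hour = (18 + 11) mod 24
= 29 mod 24 = 5
Minutes unchanged → 05:33; 29 ≥ 24 → next day

05:33 (next day)


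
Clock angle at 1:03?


13.5°

Hour hand = 1×30 + 3×0.5 = 31.5°
Minute hand = 3×6 = 18°
Difference = |31.5 - 18| = 13.5°


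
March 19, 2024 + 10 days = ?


March 29, 2024

Start: March 19, 2024
Add 10 days
March 19 + 10 = March 29, 2024


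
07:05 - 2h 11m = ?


04:54

Start: 425 minutes from midnight
Subtract: 131 minutes
Remaining: 425 - 131 = 294
Hours: 4, Minutes: 54


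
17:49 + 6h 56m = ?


00:45 (next day)

Start: 1069 minutes from midnight
Add: 416 minutes
Total: 1485 minutes
Hours: 1485 ÷ 60 = 24 remainder 45
24 ≥ 24 → 24 - 24 = 0 (next day)


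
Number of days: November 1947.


30 days

Month: November (month 11)
November has 30 days


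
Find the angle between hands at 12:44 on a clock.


Hour hand (12 ≡ 0 on the dial): 0×30 + 44×0.5 = 22.0°
Minute hand = 44×6 = 264°
Difference = |22.0 - 264| = 242.0°
Since > 180°: 360 - 242.0 = 118.0°

118.0°


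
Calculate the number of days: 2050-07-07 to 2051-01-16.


193 days

From July 7, 2050 to January 16, 2051
Rest of July 2050: 31 - 7 = 24
Full months: August 31, September 30, October 31, November 30, December 31
Days into January 2051: 16
Total = 24 + 31 + 30 + 31 + 30 + 31 + 16 = 193 days


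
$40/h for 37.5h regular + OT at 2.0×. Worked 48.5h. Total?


Regular: 37.5h × $40 = $1500.00
Overtime: 48.5 - 37.5 = 11.0h
OT pay: 11.0h × $40 × 2.0 = $880.00
Total = $1500.00 + $880.00 = $2380.00

$2380.00


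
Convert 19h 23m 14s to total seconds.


69794 seconds

Hours: 19 × 3600 = 68400
Minutes: 23 × 60 = 1380
Seconds: 14
Total = 68400 + 1380 + 14 = 69794


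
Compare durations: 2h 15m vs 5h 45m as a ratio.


9:23 (0.39)

Duration 1: 135 minutes
Duration 2: 345 minutes
Ratio = 135:345
GCD = 15
Simplified = 9:23
As a decimal: 9/23 ≈ 0.39


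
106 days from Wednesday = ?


Thursday

Start: Wednesday (index 2)
(2 + 106) mod 7
= 108 mod 7
= 3
Index 3 → Thursday


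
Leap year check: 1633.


Rules: divisible by 4 AND (not by 100 OR by 400)
1633 ÷ 4 = 408 remainder 1 → not divisible by 4
Not divisible by 4 → not a leap year

No


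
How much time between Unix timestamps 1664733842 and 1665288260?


Difference = 1665288260 - 1664733842 = 554418 seconds
In hours: 554418 / 3600 ≈ 154.0
In days: 554418 / 86400 ≈ 6.42

554418 seconds (154.0 hours / 6.42 days)


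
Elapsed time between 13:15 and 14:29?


End time in minutes: 14×60 + 29 = 869
Start time in minutes: 13×60 + 15 = 795
Difference = 869 - 795 = 74 minutes
= 1 hours 14 minutes

1h 14m


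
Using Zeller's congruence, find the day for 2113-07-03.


Monday

Zeller's congruence:
q=3, m=7, k=13, j=21
h = (3 + ⌊13×8/5⌋ + 13 + ⌊13/4⌋ + ⌊21/4⌋ - 2×21) mod 7
= (3 + 20 + 13 + 3 + 5 - 42) mod 7
= 2 mod 7 = 2
h=2 → Monday


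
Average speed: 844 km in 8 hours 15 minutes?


102.3 km/h

Distance: 844 km
Time: 8h 15m = 495 min = 495/60 = 33/4 hours
Speed = 844 ÷ (33/4) = 844 × 4 / 33 = 3376/33 ≈ 102.3 km/h


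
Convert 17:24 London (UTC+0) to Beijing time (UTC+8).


Time difference = UTC+8 - UTC+0 = +8 hours
New hour = (17 + 8) mod 24
= 25 mod 24 = 1
Minutes unchanged → 01:24; 25 ≥ 24 → next day

01:24 (next day)


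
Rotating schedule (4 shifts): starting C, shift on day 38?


Shifts: A, B, C, D
Start: C (index 2)
Day 38: (2 + 38 - 1) mod 4
= 39 mod 4
= 3
Index 3 → shift D

Shift D


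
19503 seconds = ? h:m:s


Hours: 19503 ÷ 3600 = 5 remainder 1503
Minutes: 1503 ÷ 60 = 25 remainder 3
Seconds: 3

5h 25m 3s


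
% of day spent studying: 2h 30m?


10.4%

Time: 150 minutes
Day: 1440 minutes
Percentage = (150/1440) × 100 ≈ 10.4%


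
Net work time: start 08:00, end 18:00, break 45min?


9h 15m (555 minutes)

Total time = (18×60+0) - (8×60+0)
= 1080 - 480 = 600 min
Minus break: 600 - 45 = 555 min
= 9h 15m


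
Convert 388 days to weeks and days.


55 weeks 3 days

Weeks: 388 ÷ 7 = 55 remainder 3


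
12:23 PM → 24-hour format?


12:23

Input: 12:23 PM
12 PM → 12 (noon)


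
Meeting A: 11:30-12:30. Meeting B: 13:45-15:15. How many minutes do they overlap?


Meeting A: 690-750 (in minutes from midnight)
Meeting B: 825-915
Overlap start = max(690, 825) = 825
Overlap end = min(750, 915) = 750
Overlap = max(0, 750 - 825) = 0 min

0 minutes


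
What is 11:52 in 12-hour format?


Hour: 11
11 < 12 → AM

11:52 AM


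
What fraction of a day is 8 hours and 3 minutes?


0.3354 (33.54%)

Total minutes: 8×60 + 3 = 483
Day = 24×60 = 1440 minutes
Fraction = 483/1440 ≈ 0.3354
As a percentage: 483/1440 × 100 ≈ 33.54%


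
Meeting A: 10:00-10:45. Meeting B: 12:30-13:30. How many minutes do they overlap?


Meeting A: 600-645 (in minutes from midnight)
Meeting B: 750-810
Overlap start = max(600, 750) = 750
Overlap end = min(645, 810) = 645
Overlap = max(0, 645 - 750) = 0 min

0 minutes


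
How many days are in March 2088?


31 days

Month: March (month 3)
March has 31 days


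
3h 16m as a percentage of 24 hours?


Total minutes: 3×60 + 16 = 196
Day = 24×60 = 1440 minutes
Fraction = 196/1440 ≈ 0.1361
As a percentage: 196/1440 × 100 ≈ 13.61%

0.1361 (13.61%)


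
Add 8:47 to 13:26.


Start: 806 minutes from midnight
Add: 527 minutes
Total: 1333 minutes
Hours: 1333 ÷ 60 = 22 remainder 13

22:13


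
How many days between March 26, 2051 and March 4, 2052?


344 days

From March 26, 2051 to March 4, 2052
Rest of March 2051: 31 - 26 = 5
Full months: April 30, May 31, June 30, July 31, August 31, September 30, October 31, November 30, December 31, January 31, February 2052 29
Days into March 2052: 4
Total = 5 + 30 + 31 + 30 + 31 + 31 + 30 + 31 + 30 + 31 + 31 + 29 + 4 = 344 days


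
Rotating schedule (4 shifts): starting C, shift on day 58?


Shift D

Shifts: A, B, C, D
Start: C (index 2)
Day 58: (2 + 58 - 1) mod 4
= 59 mod 4
= 3
Index 3 → shift D


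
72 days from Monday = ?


Start: Monday (index 0)
(0 + 72) mod 7
= 72 mod 7
= 2
Index 2 → Wednesday

Wednesday


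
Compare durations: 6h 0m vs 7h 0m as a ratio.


Duration 1: 360 minutes
Duration 2: 420 minutes
Ratio = 360:420
GCD = 60
Simplified = 6:7
As a decimal: 6/7 ≈ 0.86

6:7 (0.86)


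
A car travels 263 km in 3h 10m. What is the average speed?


83.1 km/h

Distance: 263 km
Time: 3h 10m = 190 min = 190/60 = 19/6 hours
Speed = 263 ÷ (19/6) = 263 × 6 / 19 = 1578/19 ≈ 83.1 km/h


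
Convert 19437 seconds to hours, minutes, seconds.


5h 23m 57s

Hours: 19437 ÷ 3600 = 5 remainder 1437
Minutes: 1437 ÷ 60 = 23 remainder 57
Seconds: 57


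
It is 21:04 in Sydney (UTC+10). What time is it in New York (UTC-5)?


06:04

Time difference = UTC-5 - UTC+10 = -15 hours
New hour = (21 -15) mod 24
= 6 mod 24 = 6
Minutes unchanged → 06:04


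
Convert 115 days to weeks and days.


Weeks: 115 ÷ 7 = 16 remainder 3

16 weeks 3 days


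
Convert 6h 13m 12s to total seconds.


Hours: 6 × 3600 = 21600
Minutes: 13 × 60 = 780
Seconds: 12
Total = 21600 + 780 + 12 = 22392

22392 seconds


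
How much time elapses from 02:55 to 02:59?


End time in minutes: 2×60 + 59 = 179
Start time in minutes: 2×60 + 55 = 175
Difference = 179 - 175 = 4 minutes
= 0 hours 4 minutes

0h 4m


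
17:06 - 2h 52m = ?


14:14

Start: 1026 minutes from midnight
Subtract: 172 minutes
Remaining: 1026 - 172 = 854
Hours: 14, Minutes: 14


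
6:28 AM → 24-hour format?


06:28

Input: 6:28 AM
AM hour stays: 6


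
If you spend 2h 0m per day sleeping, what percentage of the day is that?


8.3%

Time: 120 minutes
Day: 1440 minutes
Percentage = (120/1440) × 100 ≈ 8.3%


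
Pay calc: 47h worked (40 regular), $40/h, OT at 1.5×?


$2020.00

Regular: 40h × $40 = $1600.00
Overtime: 47 - 40 = 7h
OT pay: 7h × $40 × 1.5 = $420.00
Total = $1600.00 + $420.00 = $2020.00


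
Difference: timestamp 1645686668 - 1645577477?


109191 seconds (30.3 hours / 1.26 days)

Difference = 1645686668 - 1645577477 = 109191 seconds
In hours: 109191 / 3600 ≈ 30.3
In days: 109191 / 86400 ≈ 1.26


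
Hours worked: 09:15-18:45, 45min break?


8h 45m (525 minutes)

Total time = (18×60+45) - (9×60+15)
= 1125 - 555 = 570 min
Minus break: 570 - 45 = 525 min
= 8h 45m


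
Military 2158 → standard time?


Hour: 21
21 - 12 = 9 → PM

9:58 PM


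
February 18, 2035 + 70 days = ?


Start: February 18, 2035
Add 70 days
February 18 → March 1: 28 - 18 + 1 = 11 days (70 - 11 = 59 left)
March 1 → April 1: 31 - 1 + 1 = 31 days (59 - 31 = 28 left)
April 1 + 28 = April 29, 2035

April 29, 2035


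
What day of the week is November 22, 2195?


Sunday

Zeller's congruence:
q=22, m=11, k=95, j=21
h = (22 + ⌊13×12/5⌋ + 95 + ⌊95/4⌋ + ⌊21/4⌋ - 2×21) mod 7
= (22 + 31 + 95 + 23 + 5 - 42) mod 7
= 134 mod 7 = 1
h=1 → Sunday


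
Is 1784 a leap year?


Yes

Rules: divisible by 4 AND (not by 100 OR by 400)
1784 ÷ 4 = 446 exactly → divisible by 4
1784 ÷ 100 = 17 remainder 84 → not divisible by 100
Divisible by 4 but not by 100 → leap year
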